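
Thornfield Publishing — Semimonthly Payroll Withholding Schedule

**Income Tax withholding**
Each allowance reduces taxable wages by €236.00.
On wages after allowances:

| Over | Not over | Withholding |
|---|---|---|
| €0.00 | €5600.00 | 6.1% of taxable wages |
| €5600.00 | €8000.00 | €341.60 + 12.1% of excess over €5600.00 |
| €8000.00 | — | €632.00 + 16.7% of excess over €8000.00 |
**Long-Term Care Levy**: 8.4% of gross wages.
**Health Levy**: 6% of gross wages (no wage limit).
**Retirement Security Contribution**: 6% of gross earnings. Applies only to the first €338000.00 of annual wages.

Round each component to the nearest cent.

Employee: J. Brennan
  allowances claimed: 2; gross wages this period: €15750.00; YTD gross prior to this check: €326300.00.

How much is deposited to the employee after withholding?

€10932.57

Income Tax: taxable = €15750.00 − 2×€236.00 = €15278.00
  €632.00 + 16.7% × (€15278.00 − €8000.00) = €632.00 + 16.7% × €7278.00 = €1847.43
Long-Term Care Levy: 8.4% × €15750.00 = €1323.00
Health Levy: 6% × €15750.00 = €945.00
Retirement Security Contribution: cap €338000.00 − YTD €326300.00 = €11700.00 subject; 6% × €11700.00 = €702.00
Total withheld: €1847.43 + €1323.00 + €945.00 + €702.00 = €4817.43
Net pay: €15750.00 − €4817.43 = €10932.57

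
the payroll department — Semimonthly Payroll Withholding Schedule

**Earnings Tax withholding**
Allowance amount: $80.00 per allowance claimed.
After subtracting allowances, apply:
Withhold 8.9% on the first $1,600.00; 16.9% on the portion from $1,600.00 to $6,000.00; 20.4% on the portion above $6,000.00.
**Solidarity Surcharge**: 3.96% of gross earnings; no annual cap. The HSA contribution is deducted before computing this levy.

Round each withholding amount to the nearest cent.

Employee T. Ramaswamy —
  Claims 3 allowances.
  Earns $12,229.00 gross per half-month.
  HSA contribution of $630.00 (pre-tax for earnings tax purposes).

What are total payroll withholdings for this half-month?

Earnings Tax: taxable = $12,229.00 − $630.00 − 3×$80.00 = $11,359.00
  $886.00 + 20.4% × ($11,359.00 − $6,000.00) = $886.00 + 20.4% × $5,359.00 = $1,979.24
Solidarity Surcharge: 3.96% × $11,599.00 = $459.32
Total: $1,979.24 + $459.32 = $2,438.56

$2,438.56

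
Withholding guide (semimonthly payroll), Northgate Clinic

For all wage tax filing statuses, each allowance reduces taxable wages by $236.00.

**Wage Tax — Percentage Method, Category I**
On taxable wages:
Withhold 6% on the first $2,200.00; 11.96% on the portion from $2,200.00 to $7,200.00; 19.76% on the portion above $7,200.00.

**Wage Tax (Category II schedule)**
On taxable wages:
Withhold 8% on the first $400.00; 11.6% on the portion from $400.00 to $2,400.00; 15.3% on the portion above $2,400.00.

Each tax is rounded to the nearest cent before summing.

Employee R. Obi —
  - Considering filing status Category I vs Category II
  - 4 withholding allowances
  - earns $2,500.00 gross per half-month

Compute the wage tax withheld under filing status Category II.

$166.10

Wage Tax (Category II): taxable = $2,500.00 − 4×$236.00 = $1,556.00
  $32.00 + 11.6% × ($1,556.00 − $400.00) = $32.00 + 11.6% × $1,156.00 = $166.10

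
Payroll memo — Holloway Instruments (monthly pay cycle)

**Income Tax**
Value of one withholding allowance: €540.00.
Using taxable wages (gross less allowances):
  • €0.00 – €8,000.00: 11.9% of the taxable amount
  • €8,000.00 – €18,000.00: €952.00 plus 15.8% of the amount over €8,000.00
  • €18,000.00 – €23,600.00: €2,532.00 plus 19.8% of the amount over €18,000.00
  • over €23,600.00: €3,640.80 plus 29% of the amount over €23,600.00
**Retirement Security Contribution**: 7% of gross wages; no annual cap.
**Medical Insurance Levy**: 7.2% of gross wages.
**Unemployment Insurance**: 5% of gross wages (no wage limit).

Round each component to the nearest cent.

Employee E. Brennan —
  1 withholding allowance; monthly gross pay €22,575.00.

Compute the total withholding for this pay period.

Income Tax: taxable = €22,575.00 − 1×€540.00 = €22,035.00
  €2,532.00 + 19.8% × (€22,035.00 − €18,000.00) = €2,532.00 + 19.8% × €4,035.00 = €3,330.93
Retirement Security Contribution: 7% × €22,575.00 = €1,580.25
Medical Insurance Levy: 7.2% × €22,575.00 = €1,625.40
Unemployment Insurance: 5% × €22,575.00 = €1,128.75
Total: €3,330.93 + €1,580.25 + €1,625.40 + €1,128.75 = €7,665.33

€7,665.33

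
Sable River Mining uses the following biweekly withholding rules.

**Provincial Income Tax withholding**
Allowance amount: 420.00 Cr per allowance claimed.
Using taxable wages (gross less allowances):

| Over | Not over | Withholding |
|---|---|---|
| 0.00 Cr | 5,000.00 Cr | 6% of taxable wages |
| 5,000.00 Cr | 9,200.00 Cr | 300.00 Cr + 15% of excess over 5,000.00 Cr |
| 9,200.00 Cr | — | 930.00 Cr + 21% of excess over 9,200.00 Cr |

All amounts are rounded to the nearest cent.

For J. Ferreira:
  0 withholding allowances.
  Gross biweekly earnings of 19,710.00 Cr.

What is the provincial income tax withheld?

3,137.10 Cr

Provincial Income Tax: taxable = 19,710.00 Cr
  930.00 Cr + 21% × (19,710.00 Cr − 9,200.00 Cr) = 930.00 Cr + 21% × 10,510.00 Cr = 3,137.10 Cr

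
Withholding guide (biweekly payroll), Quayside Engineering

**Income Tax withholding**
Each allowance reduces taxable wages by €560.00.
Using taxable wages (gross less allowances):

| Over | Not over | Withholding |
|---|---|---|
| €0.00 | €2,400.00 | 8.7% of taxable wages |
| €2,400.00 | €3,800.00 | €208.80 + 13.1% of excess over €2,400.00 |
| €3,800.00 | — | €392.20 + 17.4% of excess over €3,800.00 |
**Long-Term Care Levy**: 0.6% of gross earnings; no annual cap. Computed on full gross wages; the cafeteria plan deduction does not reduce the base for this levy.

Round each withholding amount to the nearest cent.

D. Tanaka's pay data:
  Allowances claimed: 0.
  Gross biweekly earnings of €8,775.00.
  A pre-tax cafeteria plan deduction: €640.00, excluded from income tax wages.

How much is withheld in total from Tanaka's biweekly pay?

€1,199.14

Income Tax: taxable = €8,775.00 − €640.00 = €8,135.00
  €392.20 + 17.4% × (€8,135.00 − €3,800.00) = €392.20 + 17.4% × €4,335.00 = €1,146.49
Long-Term Care Levy: 0.6% × €8,775.00 = €52.65
Total: €1,146.49 + €52.65 = €1,199.14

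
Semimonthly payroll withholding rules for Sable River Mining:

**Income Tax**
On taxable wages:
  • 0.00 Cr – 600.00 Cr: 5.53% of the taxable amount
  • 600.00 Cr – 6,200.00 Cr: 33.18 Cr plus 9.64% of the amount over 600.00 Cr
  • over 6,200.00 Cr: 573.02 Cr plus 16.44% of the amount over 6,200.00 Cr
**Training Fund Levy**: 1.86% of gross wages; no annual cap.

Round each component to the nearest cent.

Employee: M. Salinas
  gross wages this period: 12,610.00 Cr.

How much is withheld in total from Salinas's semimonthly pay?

Income Tax: taxable = 12,610.00 Cr
  573.02 Cr + 16.44% × (12,610.00 Cr − 6,200.00 Cr) = 573.02 Cr + 16.44% × 6,410.00 Cr = 1,626.82 Cr
Training Fund Levy: 1.86% × 12,610.00 Cr = 234.55 Cr
Total: 1,626.82 Cr + 234.55 Cr = 1,861.37 Cr

1,861.37 Cr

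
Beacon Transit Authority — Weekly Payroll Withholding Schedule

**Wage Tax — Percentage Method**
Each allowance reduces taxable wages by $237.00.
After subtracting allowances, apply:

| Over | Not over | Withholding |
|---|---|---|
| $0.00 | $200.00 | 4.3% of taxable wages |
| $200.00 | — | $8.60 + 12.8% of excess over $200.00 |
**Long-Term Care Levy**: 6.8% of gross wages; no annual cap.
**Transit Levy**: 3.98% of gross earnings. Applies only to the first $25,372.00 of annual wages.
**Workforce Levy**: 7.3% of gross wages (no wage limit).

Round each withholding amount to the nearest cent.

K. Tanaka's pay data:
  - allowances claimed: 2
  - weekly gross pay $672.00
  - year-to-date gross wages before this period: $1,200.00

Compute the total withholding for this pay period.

Wage Tax: taxable = $672.00 − 2×$237.00 = $198.00
  4.3% × $198.00 = $8.51
Long-Term Care Levy: 6.8% × $672.00 = $45.70
Transit Levy: 3.98% × $672.00 = $26.75
Workforce Levy: 7.3% × $672.00 = $49.06
Total: $8.51 + $45.70 + $26.75 + $49.06 = $130.02

$130.02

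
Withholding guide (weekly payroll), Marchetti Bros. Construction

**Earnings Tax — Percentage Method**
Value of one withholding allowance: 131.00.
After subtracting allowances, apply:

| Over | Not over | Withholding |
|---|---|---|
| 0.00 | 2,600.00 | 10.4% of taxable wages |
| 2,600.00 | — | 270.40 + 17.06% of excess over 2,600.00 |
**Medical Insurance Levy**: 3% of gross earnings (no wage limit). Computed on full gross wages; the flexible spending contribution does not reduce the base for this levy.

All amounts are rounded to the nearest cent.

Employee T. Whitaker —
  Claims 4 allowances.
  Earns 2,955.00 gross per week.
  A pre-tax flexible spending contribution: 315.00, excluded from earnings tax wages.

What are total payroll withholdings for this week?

308.71

Earnings Tax: taxable = 2,955.00 − 315.00 − 4×131.00 = 2,116.00
  10.4% × 2,116.00 = 220.06
Medical Insurance Levy: 3% × 2,955.00 = 88.65
Total: 220.06 + 88.65 = 308.71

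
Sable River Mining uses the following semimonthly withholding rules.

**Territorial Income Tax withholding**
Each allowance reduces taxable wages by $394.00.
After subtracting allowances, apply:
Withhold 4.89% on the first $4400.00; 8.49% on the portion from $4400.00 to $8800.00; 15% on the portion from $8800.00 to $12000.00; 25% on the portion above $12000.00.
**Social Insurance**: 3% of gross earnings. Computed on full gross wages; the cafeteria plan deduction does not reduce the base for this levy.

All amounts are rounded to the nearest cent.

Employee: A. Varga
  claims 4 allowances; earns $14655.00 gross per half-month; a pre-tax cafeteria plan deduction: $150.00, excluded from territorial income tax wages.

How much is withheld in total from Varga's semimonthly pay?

$1740.62

Territorial Income Tax: taxable = $14655.00 − $150.00 − 4×$394.00 = $12929.00
  $1068.72 + 25% × ($12929.00 − $12000.00) = $1068.72 + 25% × $929.00 = $1300.97
Social Insurance: 3% × $14655.00 = $439.65
Total: $1300.97 + $439.65 = $1740.62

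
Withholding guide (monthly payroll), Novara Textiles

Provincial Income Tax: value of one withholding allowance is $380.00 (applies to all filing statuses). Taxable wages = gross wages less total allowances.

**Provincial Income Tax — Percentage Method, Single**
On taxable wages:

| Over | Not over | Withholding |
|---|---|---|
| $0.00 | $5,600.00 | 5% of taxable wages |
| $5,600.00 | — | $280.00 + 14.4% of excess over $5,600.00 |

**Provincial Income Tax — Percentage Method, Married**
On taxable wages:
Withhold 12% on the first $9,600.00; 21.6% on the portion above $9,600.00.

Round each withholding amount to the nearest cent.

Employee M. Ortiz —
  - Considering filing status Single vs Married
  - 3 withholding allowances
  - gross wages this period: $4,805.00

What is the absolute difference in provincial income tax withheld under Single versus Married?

Provincial Income Tax (Single): taxable = $4,805.00 − 3×$380.00 = $3,665.00
  5% × $3,665.00 = $183.25
Provincial Income Tax (Married): taxable = $4,805.00 − 3×$380.00 = $3,665.00
  12% × $3,665.00 = $439.80
Difference: |$183.25 − $439.80| = $256.55 (higher under Married)

$256.55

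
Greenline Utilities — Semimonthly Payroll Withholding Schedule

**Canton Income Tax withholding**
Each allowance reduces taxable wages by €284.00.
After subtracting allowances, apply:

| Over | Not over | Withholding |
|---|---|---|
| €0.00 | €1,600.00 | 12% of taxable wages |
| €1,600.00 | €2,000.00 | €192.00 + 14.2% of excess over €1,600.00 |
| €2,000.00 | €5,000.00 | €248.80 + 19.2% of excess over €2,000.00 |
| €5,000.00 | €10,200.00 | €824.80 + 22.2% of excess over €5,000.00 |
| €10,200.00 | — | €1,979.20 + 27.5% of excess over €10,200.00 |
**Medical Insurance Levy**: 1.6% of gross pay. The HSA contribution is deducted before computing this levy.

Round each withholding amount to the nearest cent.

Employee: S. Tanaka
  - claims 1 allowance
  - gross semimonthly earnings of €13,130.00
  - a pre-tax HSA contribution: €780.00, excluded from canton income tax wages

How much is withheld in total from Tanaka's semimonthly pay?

Canton Income Tax: taxable = €13,130.00 − €780.00 − 1×€284.00 = €12,066.00
  €1,979.20 + 27.5% × (€12,066.00 − €10,200.00) = €1,979.20 + 27.5% × €1,866.00 = €2,492.35
Medical Insurance Levy: 1.6% × €12,350.00 = €197.60
Total: €2,492.35 + €197.60 = €2,689.95

€2,689.95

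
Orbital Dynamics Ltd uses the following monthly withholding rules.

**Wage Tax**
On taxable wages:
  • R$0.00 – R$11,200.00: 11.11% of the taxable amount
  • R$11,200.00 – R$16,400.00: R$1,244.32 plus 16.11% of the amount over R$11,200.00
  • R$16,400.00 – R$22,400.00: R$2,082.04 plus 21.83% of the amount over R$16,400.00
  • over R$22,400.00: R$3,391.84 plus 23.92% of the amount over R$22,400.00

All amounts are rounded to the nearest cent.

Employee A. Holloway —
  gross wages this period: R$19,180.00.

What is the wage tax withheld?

Wage Tax: taxable = R$19,180.00
  R$2,082.04 + 21.83% × (R$19,180.00 − R$16,400.00) = R$2,082.04 + 21.83% × R$2,780.00 = R$2,688.91

R$2,688.91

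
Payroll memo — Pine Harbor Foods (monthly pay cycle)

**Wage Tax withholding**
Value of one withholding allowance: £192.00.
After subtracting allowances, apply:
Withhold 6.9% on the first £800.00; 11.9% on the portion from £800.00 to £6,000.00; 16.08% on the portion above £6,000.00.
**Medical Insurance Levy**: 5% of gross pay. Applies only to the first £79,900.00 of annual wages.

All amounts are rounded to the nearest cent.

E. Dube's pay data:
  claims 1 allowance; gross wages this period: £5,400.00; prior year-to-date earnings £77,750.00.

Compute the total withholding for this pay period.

Wage Tax: taxable = £5,400.00 − 1×£192.00 = £5,208.00
  £55.20 + 11.9% × (£5,208.00 − £800.00) = £55.20 + 11.9% × £4,408.00 = £579.75
Medical Insurance Levy: cap £79,900.00 − YTD £77,750.00 = £2,150.00 subject; 5% × £2,150.00 = £107.50
Total: £579.75 + £107.50 = £687.25

£687.25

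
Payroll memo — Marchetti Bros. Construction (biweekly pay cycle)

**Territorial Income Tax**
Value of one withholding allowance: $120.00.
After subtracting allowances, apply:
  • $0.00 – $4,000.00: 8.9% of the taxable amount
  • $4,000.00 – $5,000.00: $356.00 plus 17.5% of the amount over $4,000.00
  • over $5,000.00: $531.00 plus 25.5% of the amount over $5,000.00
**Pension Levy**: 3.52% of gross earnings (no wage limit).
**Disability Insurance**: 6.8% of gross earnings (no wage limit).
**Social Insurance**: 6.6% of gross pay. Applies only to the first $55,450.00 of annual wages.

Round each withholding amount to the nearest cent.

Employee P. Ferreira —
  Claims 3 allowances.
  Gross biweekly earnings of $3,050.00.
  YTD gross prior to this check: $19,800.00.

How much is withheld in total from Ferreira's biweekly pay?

Territorial Income Tax: taxable = $3,050.00 − 3×$120.00 = $2,690.00
  8.9% × $2,690.00 = $239.41
Pension Levy: 3.52% × $3,050.00 = $107.36
Disability Insurance: 6.8% × $3,050.00 = $207.40
Social Insurance: 6.6% × $3,050.00 = $201.30
Total: $239.41 + $107.36 + $207.40 + $201.30 = $755.47

$755.47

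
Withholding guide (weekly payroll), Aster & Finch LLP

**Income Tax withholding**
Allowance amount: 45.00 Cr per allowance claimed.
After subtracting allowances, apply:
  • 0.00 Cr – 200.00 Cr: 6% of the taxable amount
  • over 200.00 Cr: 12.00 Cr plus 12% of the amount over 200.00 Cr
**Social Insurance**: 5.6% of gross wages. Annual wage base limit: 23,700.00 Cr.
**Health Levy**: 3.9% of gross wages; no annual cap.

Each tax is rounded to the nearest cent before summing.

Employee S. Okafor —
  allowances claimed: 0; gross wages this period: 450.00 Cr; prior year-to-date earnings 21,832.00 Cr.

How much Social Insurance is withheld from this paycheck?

Social Insurance: 5.6% × 450.00 Cr = 25.20 Cr

25.20 Cr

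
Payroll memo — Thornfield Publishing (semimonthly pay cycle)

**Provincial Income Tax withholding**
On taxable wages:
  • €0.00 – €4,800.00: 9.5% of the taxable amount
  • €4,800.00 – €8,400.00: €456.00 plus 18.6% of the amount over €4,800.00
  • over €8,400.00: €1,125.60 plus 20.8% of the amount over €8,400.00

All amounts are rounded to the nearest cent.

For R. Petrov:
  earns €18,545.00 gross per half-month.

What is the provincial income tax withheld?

€3,235.76

Provincial Income Tax: taxable = €18,545.00
  €1,125.60 + 20.8% × (€18,545.00 − €8,400.00) = €1,125.60 + 20.8% × €10,145.00 = €3,235.76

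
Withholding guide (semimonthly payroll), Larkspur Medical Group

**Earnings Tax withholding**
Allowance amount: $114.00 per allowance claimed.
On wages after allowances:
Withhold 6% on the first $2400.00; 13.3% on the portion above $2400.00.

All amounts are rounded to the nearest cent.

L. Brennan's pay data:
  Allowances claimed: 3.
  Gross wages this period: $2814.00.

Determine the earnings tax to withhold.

$153.58

Earnings Tax: taxable = $2814.00 − 3×$114.00 = $2472.00
  $144.00 + 13.3% × ($2472.00 − $2400.00) = $144.00 + 13.3% × $72.00 = $153.58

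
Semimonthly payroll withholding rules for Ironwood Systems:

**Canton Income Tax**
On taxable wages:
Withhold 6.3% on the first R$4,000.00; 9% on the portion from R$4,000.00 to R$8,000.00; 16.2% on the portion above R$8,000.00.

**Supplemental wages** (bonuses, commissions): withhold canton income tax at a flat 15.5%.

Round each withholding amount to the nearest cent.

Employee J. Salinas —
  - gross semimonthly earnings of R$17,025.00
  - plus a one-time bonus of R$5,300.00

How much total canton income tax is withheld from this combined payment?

R$2,895.55

Canton Income Tax: taxable = R$17,025.00
  R$612.00 + 16.2% × (R$17,025.00 − R$8,000.00) = R$612.00 + 16.2% × R$9,025.00 = R$2,074.05
Supplemental (15.5% flat on bonus): 15.5% × R$5,300.00 = R$821.50
Total canton income tax: R$2,074.05 + R$821.50 = R$2,895.55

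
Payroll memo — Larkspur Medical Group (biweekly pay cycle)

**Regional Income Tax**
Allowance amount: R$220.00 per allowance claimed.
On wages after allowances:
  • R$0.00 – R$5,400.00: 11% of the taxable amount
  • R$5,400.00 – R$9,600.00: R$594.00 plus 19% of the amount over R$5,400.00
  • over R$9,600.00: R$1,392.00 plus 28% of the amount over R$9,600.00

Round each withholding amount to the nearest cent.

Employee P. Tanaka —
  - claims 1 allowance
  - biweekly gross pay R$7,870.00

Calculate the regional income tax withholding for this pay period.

R$1,021.50

Regional Income Tax: taxable = R$7,870.00 − 1×R$220.00 = R$7,650.00
  R$594.00 + 19% × (R$7,650.00 − R$5,400.00) = R$594.00 + 19% × R$2,250.00 = R$1,021.50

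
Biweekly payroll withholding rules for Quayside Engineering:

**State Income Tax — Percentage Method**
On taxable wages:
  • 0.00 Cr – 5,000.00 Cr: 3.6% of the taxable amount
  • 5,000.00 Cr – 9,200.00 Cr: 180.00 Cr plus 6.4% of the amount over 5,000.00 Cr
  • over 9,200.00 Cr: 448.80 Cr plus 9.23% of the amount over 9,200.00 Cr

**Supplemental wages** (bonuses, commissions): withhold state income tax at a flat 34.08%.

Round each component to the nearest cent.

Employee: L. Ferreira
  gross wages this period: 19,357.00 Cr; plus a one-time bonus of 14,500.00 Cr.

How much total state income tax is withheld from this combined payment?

State Income Tax: taxable = 19,357.00 Cr
  448.80 Cr + 9.23% × (19,357.00 Cr − 9,200.00 Cr) = 448.80 Cr + 9.23% × 10,157.00 Cr = 1,386.29 Cr
Supplemental (34.08% flat on bonus): 34.08% × 14,500.00 Cr = 4,941.60 Cr
Total state income tax: 1,386.29 Cr + 4,941.60 Cr = 6,327.89 Cr

6,327.89 Cr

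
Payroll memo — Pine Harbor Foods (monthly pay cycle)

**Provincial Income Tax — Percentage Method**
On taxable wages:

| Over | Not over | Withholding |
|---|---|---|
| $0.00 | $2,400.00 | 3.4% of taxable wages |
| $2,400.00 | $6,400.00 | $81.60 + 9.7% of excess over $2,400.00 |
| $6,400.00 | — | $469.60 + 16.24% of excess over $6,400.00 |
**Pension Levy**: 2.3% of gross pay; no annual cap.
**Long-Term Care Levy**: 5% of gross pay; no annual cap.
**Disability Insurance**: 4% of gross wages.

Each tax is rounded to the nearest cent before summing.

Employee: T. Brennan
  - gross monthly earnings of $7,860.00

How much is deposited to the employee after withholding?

$6,265.12

Provincial Income Tax: taxable = $7,860.00
  $469.60 + 16.24% × ($7,860.00 − $6,400.00) = $469.60 + 16.24% × $1,460.00 = $706.70
Pension Levy: 2.3% × $7,860.00 = $180.78
Long-Term Care Levy: 5% × $7,860.00 = $393.00
Disability Insurance: 4% × $7,860.00 = $314.40
Total withheld: $706.70 + $180.78 + $393.00 + $314.40 = $1,594.88
Net pay: $7,860.00 − $1,594.88 = $6,265.12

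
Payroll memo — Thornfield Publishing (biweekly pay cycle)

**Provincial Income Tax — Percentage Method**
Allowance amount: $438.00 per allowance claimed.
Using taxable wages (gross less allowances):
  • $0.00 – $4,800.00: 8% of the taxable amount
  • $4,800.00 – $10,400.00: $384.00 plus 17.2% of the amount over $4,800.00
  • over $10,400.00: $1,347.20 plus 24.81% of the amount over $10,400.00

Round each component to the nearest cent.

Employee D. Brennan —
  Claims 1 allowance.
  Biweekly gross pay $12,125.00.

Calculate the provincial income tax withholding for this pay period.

$1,666.50

Provincial Income Tax: taxable = $12,125.00 − 1×$438.00 = $11,687.00
  $1,347.20 + 24.81% × ($11,687.00 − $10,400.00) = $1,347.20 + 24.81% × $1,287.00 = $1,666.50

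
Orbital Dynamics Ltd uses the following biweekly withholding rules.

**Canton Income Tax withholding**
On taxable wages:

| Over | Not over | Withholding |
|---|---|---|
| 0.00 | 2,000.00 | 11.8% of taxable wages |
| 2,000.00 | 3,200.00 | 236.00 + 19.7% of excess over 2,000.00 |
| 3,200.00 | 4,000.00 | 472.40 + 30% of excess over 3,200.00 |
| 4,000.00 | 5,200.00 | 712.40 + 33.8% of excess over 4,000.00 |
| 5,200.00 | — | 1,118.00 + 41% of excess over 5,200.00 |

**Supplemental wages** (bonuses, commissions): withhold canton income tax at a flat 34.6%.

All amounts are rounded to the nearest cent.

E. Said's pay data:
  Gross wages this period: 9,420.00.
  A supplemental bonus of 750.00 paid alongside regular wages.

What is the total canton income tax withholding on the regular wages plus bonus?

Canton Income Tax: taxable = 9,420.00
  1,118.00 + 41% × (9,420.00 − 5,200.00) = 1,118.00 + 41% × 4,220.00 = 2,848.20
Supplemental (34.6% flat on bonus): 34.6% × 750.00 = 259.50
Total canton income tax: 2,848.20 + 259.50 = 3,107.70

3,107.70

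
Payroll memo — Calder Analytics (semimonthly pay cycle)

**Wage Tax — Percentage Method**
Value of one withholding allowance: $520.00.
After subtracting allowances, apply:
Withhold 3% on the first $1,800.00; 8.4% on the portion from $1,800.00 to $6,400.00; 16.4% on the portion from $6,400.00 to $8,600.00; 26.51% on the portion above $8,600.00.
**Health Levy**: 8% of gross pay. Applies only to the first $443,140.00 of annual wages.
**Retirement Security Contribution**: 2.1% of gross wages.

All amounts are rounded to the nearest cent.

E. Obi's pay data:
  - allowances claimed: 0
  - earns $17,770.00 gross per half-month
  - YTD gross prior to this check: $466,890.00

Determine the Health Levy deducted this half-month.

Health Levy: YTD $466,890.00 ≥ cap $443,140.00 → $0.00

$0.00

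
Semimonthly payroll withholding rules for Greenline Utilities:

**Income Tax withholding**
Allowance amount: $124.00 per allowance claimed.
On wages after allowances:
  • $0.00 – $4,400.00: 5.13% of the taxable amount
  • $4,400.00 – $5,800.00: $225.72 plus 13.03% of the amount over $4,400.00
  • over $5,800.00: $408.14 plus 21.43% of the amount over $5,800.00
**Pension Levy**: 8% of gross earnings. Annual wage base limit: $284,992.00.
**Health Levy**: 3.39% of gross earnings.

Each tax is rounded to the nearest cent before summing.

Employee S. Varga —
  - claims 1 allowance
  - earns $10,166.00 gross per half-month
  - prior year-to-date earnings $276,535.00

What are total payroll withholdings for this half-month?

$2,338.39

Income Tax: taxable = $10,166.00 − 1×$124.00 = $10,042.00
  $408.14 + 21.43% × ($10,042.00 − $5,800.00) = $408.14 + 21.43% × $4,242.00 = $1,317.20
Pension Levy: cap $284,992.00 − YTD $276,535.00 = $8,457.00 subject; 8% × $8,457.00 = $676.56
Health Levy: 3.39% × $10,166.00 = $344.63
Total: $1,317.20 + $676.56 + $344.63 = $2,338.39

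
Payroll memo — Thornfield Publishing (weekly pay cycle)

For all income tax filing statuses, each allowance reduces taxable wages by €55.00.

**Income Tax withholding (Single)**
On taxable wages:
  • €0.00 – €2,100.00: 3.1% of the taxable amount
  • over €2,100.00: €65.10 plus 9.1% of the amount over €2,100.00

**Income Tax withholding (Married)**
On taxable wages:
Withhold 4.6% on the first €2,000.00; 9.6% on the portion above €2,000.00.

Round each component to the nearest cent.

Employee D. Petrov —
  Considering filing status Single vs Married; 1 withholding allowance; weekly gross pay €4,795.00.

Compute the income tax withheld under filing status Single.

€305.34

Income Tax (Single): taxable = €4,795.00 − 1×€55.00 = €4,740.00
  €65.10 + 9.1% × (€4,740.00 − €2,100.00) = €65.10 + 9.1% × €2,640.00 = €305.34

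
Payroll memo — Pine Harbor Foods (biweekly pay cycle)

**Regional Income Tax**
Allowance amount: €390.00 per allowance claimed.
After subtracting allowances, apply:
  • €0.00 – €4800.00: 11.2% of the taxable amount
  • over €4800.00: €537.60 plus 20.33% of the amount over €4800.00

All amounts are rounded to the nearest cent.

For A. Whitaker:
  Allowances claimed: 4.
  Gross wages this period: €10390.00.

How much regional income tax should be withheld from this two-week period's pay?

Regional Income Tax: taxable = €10390.00 − 4×€390.00 = €8830.00
  €537.60 + 20.33% × (€8830.00 − €4800.00) = €537.60 + 20.33% × €4030.00 = €1356.90

€1356.90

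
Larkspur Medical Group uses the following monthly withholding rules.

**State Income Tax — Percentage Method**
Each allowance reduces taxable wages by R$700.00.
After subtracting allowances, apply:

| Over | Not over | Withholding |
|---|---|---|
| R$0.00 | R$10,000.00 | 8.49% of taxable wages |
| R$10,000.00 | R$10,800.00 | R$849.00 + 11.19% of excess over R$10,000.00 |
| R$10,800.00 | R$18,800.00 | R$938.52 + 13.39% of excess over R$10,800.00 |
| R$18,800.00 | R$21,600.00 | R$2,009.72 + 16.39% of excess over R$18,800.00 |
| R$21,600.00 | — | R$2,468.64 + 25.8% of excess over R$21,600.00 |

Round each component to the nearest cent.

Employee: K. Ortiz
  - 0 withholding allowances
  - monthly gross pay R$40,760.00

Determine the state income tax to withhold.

State Income Tax: taxable = R$40,760.00
  R$2,468.64 + 25.8% × (R$40,760.00 − R$21,600.00) = R$2,468.64 + 25.8% × R$19,160.00 = R$7,411.92

R$7,411.92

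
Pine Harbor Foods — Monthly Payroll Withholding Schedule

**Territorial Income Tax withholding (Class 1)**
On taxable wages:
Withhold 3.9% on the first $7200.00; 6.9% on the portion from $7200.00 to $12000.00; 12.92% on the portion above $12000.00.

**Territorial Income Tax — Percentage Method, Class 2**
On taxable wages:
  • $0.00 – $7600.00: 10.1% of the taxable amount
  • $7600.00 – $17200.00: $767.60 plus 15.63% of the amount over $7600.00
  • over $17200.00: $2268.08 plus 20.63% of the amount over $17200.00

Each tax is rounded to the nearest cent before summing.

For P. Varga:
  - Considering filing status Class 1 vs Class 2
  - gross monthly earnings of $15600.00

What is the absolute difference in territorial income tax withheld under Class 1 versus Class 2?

Territorial Income Tax (Class 1): taxable = $15600.00
  $612.00 + 12.92% × ($15600.00 − $12000.00) = $612.00 + 12.92% × $3600.00 = $1077.12
Territorial Income Tax (Class 2): taxable = $15600.00
  $767.60 + 15.63% × ($15600.00 − $7600.00) = $767.60 + 15.63% × $8000.00 = $2018.00
Difference: |$1077.12 − $2018.00| = $940.88 (higher under Class 2)

$940.88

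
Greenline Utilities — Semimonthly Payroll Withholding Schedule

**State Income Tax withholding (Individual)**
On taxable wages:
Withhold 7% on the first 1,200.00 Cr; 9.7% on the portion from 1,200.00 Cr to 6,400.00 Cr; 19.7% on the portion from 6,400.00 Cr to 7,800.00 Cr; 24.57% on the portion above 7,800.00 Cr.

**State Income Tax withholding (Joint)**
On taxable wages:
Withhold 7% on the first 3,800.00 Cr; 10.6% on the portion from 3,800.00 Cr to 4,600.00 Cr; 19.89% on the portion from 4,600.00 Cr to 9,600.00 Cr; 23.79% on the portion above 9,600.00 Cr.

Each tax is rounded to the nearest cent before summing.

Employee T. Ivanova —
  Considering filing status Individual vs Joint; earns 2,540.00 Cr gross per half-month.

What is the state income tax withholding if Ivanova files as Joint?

State Income Tax (Joint): taxable = 2,540.00 Cr
  7% × 2,540.00 Cr = 177.80 Cr

177.80 Cr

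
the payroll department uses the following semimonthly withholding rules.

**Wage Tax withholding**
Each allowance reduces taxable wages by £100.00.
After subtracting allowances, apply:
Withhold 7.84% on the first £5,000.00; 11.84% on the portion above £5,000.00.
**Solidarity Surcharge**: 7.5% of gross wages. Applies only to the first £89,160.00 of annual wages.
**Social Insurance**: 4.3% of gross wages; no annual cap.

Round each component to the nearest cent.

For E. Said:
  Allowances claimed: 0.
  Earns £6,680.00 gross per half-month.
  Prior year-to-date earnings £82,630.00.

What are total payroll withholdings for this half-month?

£1,367.90

Wage Tax: taxable = £6,680.00
  £392.00 + 11.84% × (£6,680.00 − £5,000.00) = £392.00 + 11.84% × £1,680.00 = £590.91
Solidarity Surcharge: cap £89,160.00 − YTD £82,630.00 = £6,530.00 subject; 7.5% × £6,530.00 = £489.75
Social Insurance: 4.3% × £6,680.00 = £287.24
Total: £590.91 + £489.75 + £287.24 = £1,367.90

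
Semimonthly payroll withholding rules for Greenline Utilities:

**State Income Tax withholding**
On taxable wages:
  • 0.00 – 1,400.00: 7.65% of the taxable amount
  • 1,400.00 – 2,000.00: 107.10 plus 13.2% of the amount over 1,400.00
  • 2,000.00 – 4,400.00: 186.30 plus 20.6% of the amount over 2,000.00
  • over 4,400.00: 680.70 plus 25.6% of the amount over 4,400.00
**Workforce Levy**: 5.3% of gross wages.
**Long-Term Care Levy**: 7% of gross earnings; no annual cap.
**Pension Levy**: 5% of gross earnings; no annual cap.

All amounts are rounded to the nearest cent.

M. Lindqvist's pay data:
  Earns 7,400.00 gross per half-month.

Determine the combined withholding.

2,728.90

State Income Tax: taxable = 7,400.00
  680.70 + 25.6% × (7,400.00 − 4,400.00) = 680.70 + 25.6% × 3,000.00 = 1,448.70
Workforce Levy: 5.3% × 7,400.00 = 392.20
Long-Term Care Levy: 7% × 7,400.00 = 518.00
Pension Levy: 5% × 7,400.00 = 370.00
Total: 1,448.70 + 392.20 + 518.00 + 370.00 = 2,728.90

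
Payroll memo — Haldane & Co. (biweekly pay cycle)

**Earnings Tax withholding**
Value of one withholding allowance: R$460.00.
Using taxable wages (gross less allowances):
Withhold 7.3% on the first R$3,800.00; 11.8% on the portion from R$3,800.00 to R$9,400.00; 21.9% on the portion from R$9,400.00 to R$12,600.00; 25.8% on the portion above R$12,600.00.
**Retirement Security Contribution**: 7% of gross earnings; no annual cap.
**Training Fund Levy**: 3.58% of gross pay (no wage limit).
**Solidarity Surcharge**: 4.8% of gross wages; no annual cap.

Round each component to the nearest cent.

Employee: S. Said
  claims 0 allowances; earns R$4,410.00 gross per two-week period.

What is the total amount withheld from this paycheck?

Earnings Tax: taxable = R$4,410.00
  R$277.40 + 11.8% × (R$4,410.00 − R$3,800.00) = R$277.40 + 11.8% × R$610.00 = R$349.38
Retirement Security Contribution: 7% × R$4,410.00 = R$308.70
Training Fund Levy: 3.58% × R$4,410.00 = R$157.88
Solidarity Surcharge: 4.8% × R$4,410.00 = R$211.68
Total: R$349.38 + R$308.70 + R$157.88 + R$211.68 = R$1,027.64

R$1,027.64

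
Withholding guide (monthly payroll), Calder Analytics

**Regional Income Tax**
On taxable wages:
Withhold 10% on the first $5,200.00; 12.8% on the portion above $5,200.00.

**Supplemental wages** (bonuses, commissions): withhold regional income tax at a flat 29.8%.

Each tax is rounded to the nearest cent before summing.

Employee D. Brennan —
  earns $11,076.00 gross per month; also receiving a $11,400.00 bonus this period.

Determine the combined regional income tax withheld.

Regional Income Tax: taxable = $11,076.00
  $520.00 + 12.8% × ($11,076.00 − $5,200.00) = $520.00 + 12.8% × $5,876.00 = $1,272.13
Supplemental (29.8% flat on bonus): 29.8% × $11,400.00 = $3,397.20
Total regional income tax: $1,272.13 + $3,397.20 = $4,669.33

$4,669.33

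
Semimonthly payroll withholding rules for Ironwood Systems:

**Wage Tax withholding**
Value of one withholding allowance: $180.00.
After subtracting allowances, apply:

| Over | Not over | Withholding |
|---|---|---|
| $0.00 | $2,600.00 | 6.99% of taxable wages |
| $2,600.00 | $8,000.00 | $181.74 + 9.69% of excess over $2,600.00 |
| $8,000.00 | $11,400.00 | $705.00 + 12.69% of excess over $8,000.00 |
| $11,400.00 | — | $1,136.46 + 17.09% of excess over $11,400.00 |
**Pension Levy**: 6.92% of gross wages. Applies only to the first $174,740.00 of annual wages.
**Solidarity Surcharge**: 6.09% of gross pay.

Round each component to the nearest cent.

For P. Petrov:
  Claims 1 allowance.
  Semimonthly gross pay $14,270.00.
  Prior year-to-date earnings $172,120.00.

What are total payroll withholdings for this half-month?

$2,646.52

Wage Tax: taxable = $14,270.00 − 1×$180.00 = $14,090.00
  $1,136.46 + 17.09% × ($14,090.00 − $11,400.00) = $1,136.46 + 17.09% × $2,690.00 = $1,596.18
Pension Levy: cap $174,740.00 − YTD $172,120.00 = $2,620.00 subject; 6.92% × $2,620.00 = $181.30
Solidarity Surcharge: 6.09% × $14,270.00 = $869.04
Total: $1,596.18 + $181.30 + $869.04 = $2,646.52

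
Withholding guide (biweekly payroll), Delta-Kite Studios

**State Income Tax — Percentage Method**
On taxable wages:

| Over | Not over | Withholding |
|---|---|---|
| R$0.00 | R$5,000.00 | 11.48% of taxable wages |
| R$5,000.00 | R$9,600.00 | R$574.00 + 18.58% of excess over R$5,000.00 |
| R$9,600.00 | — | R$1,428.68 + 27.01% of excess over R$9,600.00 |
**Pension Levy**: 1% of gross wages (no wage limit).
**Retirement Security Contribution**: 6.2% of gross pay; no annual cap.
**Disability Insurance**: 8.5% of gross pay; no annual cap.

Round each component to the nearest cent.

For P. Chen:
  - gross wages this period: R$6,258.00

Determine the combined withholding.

R$1,790.25

State Income Tax: taxable = R$6,258.00
  R$574.00 + 18.58% × (R$6,258.00 − R$5,000.00) = R$574.00 + 18.58% × R$1,258.00 = R$807.74
Pension Levy: 1% × R$6,258.00 = R$62.58
Retirement Security Contribution: 6.2% × R$6,258.00 = R$388.00
Disability Insurance: 8.5% × R$6,258.00 = R$531.93
Total: R$807.74 + R$62.58 + R$388.00 + R$531.93 = R$1,790.25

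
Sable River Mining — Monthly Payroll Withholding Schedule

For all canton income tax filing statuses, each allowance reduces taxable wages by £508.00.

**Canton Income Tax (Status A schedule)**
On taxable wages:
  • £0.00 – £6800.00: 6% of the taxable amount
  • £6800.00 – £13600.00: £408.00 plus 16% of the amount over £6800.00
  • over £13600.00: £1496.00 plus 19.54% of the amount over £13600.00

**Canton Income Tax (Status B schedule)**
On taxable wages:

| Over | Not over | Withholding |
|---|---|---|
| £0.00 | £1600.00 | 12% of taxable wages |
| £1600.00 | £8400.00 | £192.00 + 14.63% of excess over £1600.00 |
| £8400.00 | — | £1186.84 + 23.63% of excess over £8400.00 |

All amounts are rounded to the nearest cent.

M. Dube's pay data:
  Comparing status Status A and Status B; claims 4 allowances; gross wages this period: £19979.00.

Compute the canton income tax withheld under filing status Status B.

£3442.80

Canton Income Tax (Status B): taxable = £19979.00 − 4×£508.00 = £17947.00
  £1186.84 + 23.63% × (£17947.00 − £8400.00) = £1186.84 + 23.63% × £9547.00 = £3442.80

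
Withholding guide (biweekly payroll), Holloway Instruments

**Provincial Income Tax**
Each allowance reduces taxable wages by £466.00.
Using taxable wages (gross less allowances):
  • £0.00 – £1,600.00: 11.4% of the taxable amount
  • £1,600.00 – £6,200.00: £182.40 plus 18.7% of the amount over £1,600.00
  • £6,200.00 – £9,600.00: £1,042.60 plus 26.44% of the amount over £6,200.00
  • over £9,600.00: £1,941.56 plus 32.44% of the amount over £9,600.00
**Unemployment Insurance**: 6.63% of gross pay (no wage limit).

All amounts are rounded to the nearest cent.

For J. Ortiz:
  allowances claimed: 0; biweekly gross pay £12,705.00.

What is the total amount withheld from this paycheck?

Provincial Income Tax: taxable = £12,705.00
  £1,941.56 + 32.44% × (£12,705.00 − £9,600.00) = £1,941.56 + 32.44% × £3,105.00 = £2,948.82
Unemployment Insurance: 6.63% × £12,705.00 = £842.34
Total: £2,948.82 + £842.34 = £3,791.16

£3,791.16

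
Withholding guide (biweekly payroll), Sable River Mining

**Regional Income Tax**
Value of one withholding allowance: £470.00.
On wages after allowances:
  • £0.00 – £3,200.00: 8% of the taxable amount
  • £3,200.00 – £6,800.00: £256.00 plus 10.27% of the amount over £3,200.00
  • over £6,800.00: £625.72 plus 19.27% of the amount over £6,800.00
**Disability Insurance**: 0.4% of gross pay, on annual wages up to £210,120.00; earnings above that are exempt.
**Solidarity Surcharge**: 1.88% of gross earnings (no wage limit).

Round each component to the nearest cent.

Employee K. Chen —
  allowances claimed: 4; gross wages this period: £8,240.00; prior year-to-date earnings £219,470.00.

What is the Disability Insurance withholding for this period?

Disability Insurance: YTD £219,470.00 ≥ cap £210,120.00 → £0.00

£0.00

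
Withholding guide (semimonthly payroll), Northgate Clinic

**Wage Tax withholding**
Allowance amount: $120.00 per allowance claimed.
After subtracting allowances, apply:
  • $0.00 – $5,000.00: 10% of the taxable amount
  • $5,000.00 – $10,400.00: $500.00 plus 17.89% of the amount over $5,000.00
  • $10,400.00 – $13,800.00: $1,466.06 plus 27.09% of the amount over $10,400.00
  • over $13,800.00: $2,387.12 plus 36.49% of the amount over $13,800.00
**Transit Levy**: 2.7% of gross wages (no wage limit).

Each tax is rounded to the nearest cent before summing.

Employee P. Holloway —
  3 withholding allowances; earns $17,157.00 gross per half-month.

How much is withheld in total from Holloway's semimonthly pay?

Wage Tax: taxable = $17,157.00 − 3×$120.00 = $16,797.00
  $2,387.12 + 36.49% × ($16,797.00 − $13,800.00) = $2,387.12 + 36.49% × $2,997.00 = $3,480.73
Transit Levy: 2.7% × $17,157.00 = $463.24
Total: $3,480.73 + $463.24 = $3,943.97

$3,943.97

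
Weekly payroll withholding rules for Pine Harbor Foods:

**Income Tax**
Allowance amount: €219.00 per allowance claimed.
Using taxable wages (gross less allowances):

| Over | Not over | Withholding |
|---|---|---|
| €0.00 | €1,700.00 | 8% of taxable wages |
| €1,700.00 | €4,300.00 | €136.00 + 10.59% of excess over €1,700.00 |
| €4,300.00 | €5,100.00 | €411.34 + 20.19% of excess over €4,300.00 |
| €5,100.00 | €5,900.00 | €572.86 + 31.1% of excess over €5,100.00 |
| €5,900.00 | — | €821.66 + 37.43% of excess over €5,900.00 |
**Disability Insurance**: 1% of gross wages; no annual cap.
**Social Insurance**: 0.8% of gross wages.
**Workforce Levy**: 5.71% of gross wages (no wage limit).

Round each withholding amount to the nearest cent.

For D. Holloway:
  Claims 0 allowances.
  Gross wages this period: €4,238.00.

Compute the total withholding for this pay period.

Income Tax: taxable = €4,238.00
  €136.00 + 10.59% × (€4,238.00 − €1,700.00) = €136.00 + 10.59% × €2,538.00 = €404.77
Disability Insurance: 1% × €4,238.00 = €42.38
Social Insurance: 0.8% × €4,238.00 = €33.90
Workforce Levy: 5.71% × €4,238.00 = €241.99
Total: €404.77 + €42.38 + €33.90 + €241.99 = €723.04

€723.04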